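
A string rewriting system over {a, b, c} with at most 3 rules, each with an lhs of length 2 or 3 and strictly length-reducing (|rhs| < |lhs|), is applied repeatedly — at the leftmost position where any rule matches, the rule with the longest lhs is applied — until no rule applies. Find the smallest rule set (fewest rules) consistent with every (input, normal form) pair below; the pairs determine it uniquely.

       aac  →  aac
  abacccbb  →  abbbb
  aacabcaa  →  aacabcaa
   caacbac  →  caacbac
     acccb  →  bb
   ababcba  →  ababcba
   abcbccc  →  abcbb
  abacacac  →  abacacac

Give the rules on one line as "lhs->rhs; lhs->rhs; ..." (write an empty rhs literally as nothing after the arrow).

acc->cc; ccc->b

  | aac
  | abacccbb => abcccbb => abbbb
  | aacabcaa
  | caacbac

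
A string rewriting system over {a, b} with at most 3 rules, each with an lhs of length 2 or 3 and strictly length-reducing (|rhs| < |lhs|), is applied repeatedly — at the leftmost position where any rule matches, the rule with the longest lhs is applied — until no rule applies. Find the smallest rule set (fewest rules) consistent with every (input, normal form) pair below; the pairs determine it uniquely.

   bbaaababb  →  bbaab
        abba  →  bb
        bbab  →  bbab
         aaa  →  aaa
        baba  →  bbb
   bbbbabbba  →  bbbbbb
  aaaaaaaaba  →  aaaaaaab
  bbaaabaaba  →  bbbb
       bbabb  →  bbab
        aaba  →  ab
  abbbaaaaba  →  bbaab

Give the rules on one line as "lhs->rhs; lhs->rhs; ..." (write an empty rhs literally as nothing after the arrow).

  | bbaaababb => bbaabbbb => bbaabbb => bbaabb => bbaab
  | abba => aba => bb
  | bbab
  | aaa

aba->bb; abb->ab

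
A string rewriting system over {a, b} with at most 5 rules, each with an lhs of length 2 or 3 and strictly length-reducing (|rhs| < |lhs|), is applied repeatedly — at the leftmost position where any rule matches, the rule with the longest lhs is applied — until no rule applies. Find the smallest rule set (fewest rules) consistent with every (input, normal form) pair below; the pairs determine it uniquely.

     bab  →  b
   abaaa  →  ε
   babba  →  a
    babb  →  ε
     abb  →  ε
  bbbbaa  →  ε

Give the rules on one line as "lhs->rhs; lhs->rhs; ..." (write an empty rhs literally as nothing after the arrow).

  | bab => b
  | abaaa => baaa => aa => ε
  | babba => bba => a
  | babb => bb => ε

aa->; ab->b; ba->; bb->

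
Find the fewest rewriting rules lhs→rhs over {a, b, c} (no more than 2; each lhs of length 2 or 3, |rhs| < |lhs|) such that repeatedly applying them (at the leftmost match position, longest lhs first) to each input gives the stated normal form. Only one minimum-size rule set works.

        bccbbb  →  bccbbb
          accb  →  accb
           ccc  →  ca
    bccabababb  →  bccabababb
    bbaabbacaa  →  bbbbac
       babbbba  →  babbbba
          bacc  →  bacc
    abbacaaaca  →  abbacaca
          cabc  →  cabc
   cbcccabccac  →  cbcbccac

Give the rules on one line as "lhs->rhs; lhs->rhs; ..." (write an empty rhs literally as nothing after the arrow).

  | bccbbb
  | accb
  | ccc => ca
  | bccabababb

aa->; ccc->ca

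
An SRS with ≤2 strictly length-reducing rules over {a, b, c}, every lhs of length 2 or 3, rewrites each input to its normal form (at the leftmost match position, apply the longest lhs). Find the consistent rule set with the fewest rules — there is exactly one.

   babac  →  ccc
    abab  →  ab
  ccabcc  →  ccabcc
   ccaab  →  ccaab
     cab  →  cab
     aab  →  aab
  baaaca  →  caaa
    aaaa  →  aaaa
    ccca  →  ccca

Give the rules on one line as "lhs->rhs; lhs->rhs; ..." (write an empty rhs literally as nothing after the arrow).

ac->a; ba->c

  | babac => cbac => ccc
  | abab => acb => ab
  | ccabcc
  | ccaab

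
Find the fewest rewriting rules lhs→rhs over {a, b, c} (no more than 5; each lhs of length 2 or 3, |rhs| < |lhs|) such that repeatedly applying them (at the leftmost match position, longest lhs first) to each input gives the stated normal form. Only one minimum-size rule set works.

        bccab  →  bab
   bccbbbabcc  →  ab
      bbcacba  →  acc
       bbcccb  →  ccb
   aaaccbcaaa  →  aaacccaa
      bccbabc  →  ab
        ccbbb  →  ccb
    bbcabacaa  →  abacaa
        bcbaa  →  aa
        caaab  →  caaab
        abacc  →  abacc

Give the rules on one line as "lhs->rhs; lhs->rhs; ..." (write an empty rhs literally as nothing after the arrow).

  | bccab => bcab => bab
  | bccbbbabcc => bcbbbabcc => bbbbabcc => bbabcc => abcc => abc => ab
  | bbcacba => acba => acc
  | bbcccb => ccb

bb->; bbc->; bc->b; cba->cc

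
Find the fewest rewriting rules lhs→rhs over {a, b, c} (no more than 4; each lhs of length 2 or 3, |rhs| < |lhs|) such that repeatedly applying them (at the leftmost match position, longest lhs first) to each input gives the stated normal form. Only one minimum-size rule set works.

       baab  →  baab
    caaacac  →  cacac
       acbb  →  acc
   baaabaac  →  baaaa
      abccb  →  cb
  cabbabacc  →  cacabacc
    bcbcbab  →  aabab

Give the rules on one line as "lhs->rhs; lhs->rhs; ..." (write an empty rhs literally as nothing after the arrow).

aac->c; bb->c; bc->a

  | baab
  | caaacac => cacac
  | acbb => acc
  | baaabaac => baaabc => baaaa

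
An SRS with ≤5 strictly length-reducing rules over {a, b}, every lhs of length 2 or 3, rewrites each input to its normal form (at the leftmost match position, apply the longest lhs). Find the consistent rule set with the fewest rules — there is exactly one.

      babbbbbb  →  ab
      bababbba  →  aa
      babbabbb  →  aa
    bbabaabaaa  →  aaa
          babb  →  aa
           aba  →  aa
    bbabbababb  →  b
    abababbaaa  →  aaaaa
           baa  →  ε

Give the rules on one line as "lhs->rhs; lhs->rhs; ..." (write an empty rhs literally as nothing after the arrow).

  | babbbbbb => abbbbbb => aabbbb => bbb => ab
  | bababbba => ababbba => aabbba => bba => aa
  | babbabbb => abbabbb => aaabbb => abb => aa
  | bbabaabaaa => aabaabaaa => aabaaa => aaa

aab->; ba->a; baa->; bb->a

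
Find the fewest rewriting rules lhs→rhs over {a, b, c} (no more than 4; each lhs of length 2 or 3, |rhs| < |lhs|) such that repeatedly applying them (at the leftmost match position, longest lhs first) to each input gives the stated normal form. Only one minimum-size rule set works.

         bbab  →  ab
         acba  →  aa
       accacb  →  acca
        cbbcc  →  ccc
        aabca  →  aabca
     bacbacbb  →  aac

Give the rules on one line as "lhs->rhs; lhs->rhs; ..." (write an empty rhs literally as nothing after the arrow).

  | bbab => bab => ab
  | acba => aa
  | accacb => acca
  | cbbcc => ccc

ba->a; cb->; cbb->c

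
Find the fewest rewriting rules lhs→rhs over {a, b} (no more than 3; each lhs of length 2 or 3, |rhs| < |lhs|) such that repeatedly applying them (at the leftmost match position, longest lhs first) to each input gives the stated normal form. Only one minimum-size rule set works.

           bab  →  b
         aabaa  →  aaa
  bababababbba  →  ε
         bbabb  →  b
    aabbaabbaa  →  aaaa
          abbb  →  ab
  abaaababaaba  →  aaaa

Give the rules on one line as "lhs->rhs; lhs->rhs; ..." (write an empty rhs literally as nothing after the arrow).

ba->; bb->b

  | bab => b
  | aabaa => aaa
  | bababababbba => babababbba => bababbba => babbba => bbba => bba => ba => ε
  | bbabb => babb => bb => b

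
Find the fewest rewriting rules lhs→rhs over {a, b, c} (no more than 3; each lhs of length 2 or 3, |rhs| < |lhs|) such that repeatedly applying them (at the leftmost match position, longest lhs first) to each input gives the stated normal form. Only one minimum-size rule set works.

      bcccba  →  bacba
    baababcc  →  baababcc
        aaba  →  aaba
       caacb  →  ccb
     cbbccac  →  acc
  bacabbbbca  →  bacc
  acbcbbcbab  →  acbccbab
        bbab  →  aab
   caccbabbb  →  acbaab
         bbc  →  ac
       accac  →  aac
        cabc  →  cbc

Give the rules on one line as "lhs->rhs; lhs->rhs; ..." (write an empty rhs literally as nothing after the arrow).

  | bcccba => bacba
  | baababcc
  | aaba
  | caacb => cacb => ccb

bb->a; ca->c; ccc->ac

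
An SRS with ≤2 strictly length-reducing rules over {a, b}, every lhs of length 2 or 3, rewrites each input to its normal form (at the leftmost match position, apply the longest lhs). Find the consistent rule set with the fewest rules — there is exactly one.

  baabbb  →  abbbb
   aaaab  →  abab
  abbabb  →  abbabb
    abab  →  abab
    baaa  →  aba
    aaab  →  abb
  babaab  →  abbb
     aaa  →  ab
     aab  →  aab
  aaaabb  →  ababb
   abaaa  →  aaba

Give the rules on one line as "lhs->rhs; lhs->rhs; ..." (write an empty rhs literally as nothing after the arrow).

aaa->ab; baa->ab

  | baabbb => abbbb
  | aaaab => abab
  | abbabb
  | abab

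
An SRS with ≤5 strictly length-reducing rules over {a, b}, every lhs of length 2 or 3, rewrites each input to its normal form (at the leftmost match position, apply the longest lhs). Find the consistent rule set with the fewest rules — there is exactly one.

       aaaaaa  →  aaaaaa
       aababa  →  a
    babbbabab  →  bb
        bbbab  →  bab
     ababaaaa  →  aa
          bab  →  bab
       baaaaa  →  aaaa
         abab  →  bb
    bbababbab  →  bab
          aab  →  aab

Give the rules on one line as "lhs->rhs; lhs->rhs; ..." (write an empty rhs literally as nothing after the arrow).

  | aaaaaa
  | aababa => abba => a
  | babbbabab => bbabab => bbbb => bb
  | bbbab => bab

aba->b; abb->; baa->a; bbb->b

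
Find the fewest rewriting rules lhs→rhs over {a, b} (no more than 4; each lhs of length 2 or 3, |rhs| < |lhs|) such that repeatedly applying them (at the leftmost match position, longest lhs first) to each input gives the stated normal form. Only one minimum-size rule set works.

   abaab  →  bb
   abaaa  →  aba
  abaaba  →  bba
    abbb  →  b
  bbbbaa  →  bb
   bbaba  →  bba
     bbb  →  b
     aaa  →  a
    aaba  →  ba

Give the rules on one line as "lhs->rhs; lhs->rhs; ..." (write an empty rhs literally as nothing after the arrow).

aa->; abb->bb; bab->b; bbb->b

  | abaab => abb => bb
  | abaaa => aba
  | abaaba => abba => bba
  | abbb => bbb => b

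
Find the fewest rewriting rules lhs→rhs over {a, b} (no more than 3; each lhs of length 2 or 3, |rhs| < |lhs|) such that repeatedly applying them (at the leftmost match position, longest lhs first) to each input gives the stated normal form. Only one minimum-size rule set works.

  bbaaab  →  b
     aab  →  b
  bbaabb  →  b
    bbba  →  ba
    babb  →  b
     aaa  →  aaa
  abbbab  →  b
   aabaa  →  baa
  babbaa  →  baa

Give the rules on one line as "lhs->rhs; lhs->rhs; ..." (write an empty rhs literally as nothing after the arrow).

ab->b; bb->b

  | bbaaab => baaab => baab => bab => bb => b
  | aab => ab => b
  | bbaabb => baabb => babb => bbb => bb => b
  | bbba => bba => ba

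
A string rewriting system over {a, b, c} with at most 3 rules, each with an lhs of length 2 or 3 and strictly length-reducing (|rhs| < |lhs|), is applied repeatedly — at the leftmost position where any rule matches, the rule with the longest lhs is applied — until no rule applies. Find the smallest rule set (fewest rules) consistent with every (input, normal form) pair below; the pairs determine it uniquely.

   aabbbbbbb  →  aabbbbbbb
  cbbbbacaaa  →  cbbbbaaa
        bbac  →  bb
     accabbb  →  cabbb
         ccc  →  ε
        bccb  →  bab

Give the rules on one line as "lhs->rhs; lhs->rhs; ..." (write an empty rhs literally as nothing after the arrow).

ac->; cc->a

  | aabbbbbbb
  | cbbbbacaaa => cbbbbaaa
  | bbac => bb
  | accabbb => cabbb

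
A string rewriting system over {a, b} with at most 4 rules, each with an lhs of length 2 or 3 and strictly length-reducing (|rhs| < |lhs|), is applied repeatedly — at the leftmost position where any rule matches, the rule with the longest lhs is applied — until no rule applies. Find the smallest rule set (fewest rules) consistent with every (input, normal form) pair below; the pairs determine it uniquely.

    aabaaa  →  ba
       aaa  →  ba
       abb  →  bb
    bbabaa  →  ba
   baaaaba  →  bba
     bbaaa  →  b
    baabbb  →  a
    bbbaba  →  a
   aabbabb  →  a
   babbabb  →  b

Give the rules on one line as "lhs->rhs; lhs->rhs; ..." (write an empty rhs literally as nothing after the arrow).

  | aabaaa => aaa => ba
  | aaa => ba
  | abb => bb
  | bbabaa => bbbaa => aaa => ba

aa->b; aab->; ab->b; bbb->a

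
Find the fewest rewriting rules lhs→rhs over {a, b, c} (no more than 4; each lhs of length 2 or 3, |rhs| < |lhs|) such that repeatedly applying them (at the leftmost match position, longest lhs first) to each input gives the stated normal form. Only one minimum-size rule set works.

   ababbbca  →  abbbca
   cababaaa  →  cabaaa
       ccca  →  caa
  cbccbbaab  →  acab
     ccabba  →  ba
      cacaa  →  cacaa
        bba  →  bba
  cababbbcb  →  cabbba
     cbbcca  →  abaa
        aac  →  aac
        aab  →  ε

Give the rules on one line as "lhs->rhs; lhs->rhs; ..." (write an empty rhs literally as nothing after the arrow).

  | ababbbca => abbbca
  | cababaaa => cabaaa
  | ccca => caa
  | cbccbbaab => accbbaab => acabaab => acab

aab->; bab->b; cb->a; cca->aa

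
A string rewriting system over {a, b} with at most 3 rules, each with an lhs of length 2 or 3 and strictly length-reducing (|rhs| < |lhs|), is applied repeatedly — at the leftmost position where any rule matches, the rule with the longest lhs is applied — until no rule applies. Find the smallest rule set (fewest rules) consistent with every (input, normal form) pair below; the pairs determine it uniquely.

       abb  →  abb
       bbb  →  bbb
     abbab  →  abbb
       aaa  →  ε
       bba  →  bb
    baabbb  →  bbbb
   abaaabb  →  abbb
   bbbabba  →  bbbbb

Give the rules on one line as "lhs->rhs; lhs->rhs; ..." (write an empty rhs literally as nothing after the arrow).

aaa->; ba->b

  | abb
  | bbb
  | abbab => abbb
  | aaa => ε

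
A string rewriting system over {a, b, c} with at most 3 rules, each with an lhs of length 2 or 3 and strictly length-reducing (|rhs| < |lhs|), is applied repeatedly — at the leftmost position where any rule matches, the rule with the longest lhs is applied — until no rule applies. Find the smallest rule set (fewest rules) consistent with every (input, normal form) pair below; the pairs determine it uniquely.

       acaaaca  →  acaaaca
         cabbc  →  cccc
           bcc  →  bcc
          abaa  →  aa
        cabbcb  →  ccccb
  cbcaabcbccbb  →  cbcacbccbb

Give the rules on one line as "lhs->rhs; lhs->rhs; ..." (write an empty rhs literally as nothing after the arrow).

  | acaaaca
  | cabbc => cccc
  | bcc
  | abaa => aa

ab->; abb->cc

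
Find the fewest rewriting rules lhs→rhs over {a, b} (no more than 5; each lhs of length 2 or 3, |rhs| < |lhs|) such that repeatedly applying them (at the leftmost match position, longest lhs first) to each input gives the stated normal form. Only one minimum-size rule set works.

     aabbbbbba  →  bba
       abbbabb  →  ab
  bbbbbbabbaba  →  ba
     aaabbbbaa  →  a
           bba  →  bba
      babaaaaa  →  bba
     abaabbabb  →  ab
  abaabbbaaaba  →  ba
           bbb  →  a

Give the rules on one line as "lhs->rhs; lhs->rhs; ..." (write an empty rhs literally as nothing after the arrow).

  | aabbbbbba => bbbbbba => abbba => bba
  | abbbabb => bbabb => bbbb => ab
  | bbbbbbabbaba => abbbabbaba => bbabbaba => bbbbaba => ababa => abba => ba
  | aaabbbbaa => abbbbaa => bbbaa => aaa => a

aa->; abb->b; bab->bb; bbb->a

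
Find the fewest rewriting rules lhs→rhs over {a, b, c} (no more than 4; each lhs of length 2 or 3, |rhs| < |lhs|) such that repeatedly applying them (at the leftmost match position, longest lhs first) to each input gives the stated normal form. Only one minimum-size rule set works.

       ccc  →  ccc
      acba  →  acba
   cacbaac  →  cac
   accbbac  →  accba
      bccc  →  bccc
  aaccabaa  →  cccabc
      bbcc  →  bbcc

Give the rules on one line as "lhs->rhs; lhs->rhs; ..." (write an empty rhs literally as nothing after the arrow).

  | ccc
  | acba
  | cacbaac => cacbcc => cac
  | accbbac => accba

aa->c; bac->a; cbc->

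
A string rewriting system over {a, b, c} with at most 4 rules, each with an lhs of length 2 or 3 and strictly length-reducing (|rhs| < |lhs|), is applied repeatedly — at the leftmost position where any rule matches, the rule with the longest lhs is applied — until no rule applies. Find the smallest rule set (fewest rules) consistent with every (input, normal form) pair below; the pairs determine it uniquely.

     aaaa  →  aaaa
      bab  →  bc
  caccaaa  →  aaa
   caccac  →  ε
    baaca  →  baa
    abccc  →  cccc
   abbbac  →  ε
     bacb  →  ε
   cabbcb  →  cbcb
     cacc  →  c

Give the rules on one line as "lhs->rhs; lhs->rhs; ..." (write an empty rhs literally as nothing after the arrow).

ab->c; ac->; bb->; ca->a

  | aaaa
  | bab => bc
  | caccaaa => accaaa => caaa => aaa
  | caccac => accac => cac => ac => ε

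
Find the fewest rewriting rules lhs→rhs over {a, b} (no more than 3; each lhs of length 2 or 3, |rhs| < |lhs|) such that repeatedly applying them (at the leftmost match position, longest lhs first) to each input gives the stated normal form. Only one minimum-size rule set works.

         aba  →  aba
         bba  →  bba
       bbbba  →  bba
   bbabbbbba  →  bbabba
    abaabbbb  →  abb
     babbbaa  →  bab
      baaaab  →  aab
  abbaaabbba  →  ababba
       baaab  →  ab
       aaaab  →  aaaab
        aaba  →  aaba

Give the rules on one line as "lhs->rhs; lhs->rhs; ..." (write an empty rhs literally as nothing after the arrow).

baa->; bbb->bb

  | aba
  | bba
  | bbbba => bbba => bba
  | bbabbbbba => bbabbbba => bbabbba => bbabba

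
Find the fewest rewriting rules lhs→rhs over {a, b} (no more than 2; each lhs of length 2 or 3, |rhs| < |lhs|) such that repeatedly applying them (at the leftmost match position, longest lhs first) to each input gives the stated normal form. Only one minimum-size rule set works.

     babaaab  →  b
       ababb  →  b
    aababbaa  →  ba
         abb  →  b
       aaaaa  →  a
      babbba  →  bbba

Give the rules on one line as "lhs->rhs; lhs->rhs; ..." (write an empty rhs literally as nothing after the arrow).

aa->a; ab->

  | babaaab => baaab => baab => bab => b
  | ababb => abb => b
  | aababbaa => ababbaa => abbaa => baa => ba
  | abb => b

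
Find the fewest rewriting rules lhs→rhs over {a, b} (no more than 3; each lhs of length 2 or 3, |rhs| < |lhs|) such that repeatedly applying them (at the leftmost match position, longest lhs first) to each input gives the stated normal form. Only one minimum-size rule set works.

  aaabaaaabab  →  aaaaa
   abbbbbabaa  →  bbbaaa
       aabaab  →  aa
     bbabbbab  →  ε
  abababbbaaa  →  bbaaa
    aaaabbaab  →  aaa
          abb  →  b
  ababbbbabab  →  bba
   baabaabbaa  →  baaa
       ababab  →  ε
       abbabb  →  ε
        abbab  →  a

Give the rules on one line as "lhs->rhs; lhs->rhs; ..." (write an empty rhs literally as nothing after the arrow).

  | aaabaaaabab => aaaaaabab => aaaaaab => aaaaa
  | abbbbbabaa => bbbbabaa => bbbaaa
  | aabaab => aaab => aa
  | bbabbbab => babbab => abab => ab => ε

ab->; bab->a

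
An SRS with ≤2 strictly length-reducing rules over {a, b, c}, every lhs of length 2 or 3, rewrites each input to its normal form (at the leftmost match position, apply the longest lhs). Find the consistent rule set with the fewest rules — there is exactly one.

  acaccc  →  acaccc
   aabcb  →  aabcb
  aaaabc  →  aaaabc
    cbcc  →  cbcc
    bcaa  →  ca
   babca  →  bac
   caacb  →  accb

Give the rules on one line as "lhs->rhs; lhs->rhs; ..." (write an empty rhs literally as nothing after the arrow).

  | acaccc
  | aabcb
  | aaaabc
  | cbcc

bca->c; caa->ac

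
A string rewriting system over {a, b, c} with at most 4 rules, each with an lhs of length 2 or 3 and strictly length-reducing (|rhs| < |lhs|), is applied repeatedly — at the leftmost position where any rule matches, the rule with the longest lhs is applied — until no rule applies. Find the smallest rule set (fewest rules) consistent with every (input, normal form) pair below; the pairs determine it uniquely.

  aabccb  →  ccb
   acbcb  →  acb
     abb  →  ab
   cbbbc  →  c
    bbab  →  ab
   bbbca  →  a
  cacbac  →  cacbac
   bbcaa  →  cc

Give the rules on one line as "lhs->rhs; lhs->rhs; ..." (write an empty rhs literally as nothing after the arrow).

  | aabccb => cbccb => ccb
  | acbcb => acb
  | abb => ab
  | cbbbc => cbc => c

aa->c; abb->ab; bb->; bc->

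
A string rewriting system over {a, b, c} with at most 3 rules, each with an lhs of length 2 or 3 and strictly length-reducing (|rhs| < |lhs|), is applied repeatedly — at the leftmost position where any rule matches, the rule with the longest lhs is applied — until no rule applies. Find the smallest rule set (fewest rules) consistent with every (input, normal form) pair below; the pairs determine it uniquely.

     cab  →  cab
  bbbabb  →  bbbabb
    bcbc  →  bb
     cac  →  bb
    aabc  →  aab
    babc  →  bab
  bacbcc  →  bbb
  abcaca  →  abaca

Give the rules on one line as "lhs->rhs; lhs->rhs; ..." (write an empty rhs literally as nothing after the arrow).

acb->bb; bc->b; cac->bb

  | cab
  | bbbabb
  | bcbc => bbc => bb
  | cac => bb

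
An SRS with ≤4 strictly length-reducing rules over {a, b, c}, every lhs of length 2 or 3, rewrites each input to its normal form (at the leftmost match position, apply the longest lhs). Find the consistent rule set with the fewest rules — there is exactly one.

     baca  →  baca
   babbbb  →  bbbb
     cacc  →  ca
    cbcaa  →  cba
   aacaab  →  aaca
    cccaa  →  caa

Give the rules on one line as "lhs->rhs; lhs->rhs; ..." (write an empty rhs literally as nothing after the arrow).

  | baca
  | babbbb => bbbb
  | cacc => ca
  | cbcaa => cba

ab->; bca->b; cc->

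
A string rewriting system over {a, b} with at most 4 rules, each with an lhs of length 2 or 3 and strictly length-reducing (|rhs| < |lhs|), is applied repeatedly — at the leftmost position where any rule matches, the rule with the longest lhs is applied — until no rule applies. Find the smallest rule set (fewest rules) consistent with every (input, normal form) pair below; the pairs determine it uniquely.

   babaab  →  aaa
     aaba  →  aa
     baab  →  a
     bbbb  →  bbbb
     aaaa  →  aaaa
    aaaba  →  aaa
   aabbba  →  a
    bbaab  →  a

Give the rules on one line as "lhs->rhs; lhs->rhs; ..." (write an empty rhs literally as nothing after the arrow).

ab->; ba->a; bab->aa

  | babaab => aaaab => aaa
  | aaba => aa
  | baab => aab => a
  | bbbb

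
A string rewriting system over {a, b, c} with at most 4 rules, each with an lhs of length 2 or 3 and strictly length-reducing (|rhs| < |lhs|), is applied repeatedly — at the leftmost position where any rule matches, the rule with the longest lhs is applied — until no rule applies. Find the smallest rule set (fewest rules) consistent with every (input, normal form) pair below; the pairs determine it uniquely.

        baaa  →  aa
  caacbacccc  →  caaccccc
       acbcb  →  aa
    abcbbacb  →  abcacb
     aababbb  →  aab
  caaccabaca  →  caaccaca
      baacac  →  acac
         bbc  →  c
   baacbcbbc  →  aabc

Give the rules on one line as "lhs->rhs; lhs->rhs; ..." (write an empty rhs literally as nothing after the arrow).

ba->; bb->; cbc->ab

  | baaa => aa
  | caacbacccc => caaccccc
  | acbcb => aabb => aa
  | abcbbacb => abcacb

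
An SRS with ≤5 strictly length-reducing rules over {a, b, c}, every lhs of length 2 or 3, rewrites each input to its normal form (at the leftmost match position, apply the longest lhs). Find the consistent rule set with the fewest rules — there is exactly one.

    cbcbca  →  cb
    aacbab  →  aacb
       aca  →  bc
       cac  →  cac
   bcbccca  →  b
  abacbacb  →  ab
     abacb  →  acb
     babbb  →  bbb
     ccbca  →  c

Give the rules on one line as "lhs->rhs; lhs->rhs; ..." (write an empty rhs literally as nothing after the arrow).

  | cbcbca => cbcc => cb
  | aacbab => aacb
  | aca => bc
  | cac

aca->bc; ba->; bca->c; cc->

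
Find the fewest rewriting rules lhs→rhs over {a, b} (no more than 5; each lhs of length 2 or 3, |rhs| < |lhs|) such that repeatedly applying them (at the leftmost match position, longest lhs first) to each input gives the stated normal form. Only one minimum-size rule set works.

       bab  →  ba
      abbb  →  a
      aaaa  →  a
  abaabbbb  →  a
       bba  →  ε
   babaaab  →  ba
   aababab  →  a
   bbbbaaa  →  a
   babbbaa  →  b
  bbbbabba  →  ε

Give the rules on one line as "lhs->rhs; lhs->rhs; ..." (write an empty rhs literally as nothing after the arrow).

aa->; aaa->; ab->a; bb->a

  | bab => ba
  | abbb => abb => ab => a
  | aaaa => a
  | abaabbbb => aaabbbb => bbbb => abb => ab => a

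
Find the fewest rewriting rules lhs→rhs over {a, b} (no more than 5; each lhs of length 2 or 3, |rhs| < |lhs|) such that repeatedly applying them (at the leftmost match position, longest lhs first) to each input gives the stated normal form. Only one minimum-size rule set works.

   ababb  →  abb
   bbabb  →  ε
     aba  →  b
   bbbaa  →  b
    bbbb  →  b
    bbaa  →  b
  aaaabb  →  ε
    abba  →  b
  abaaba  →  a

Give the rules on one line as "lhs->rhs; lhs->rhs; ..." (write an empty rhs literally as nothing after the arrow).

  | ababb => abb
  | bbabb => bbb => ε
  | aba => aa => b
  | bbbaa => aa => b

aa->b; ba->a; bab->b; bbb->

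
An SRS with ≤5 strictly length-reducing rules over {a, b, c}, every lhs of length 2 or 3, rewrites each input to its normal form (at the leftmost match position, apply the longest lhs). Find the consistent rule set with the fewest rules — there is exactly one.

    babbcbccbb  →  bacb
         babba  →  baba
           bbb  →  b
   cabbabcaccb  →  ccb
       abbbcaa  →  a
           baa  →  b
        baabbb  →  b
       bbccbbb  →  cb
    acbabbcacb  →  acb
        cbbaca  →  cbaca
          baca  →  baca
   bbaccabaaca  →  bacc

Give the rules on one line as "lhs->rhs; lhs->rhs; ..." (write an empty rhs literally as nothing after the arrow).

aa->; bb->b; bc->; cac->cc

  | babbcbccbb => babcbccbb => babccbb => bacbb => bacb
  | babba => baba
  | bbb => bb => b
  | cabbabcaccb => cababcaccb => cabaaccb => cabccb => cacb => ccb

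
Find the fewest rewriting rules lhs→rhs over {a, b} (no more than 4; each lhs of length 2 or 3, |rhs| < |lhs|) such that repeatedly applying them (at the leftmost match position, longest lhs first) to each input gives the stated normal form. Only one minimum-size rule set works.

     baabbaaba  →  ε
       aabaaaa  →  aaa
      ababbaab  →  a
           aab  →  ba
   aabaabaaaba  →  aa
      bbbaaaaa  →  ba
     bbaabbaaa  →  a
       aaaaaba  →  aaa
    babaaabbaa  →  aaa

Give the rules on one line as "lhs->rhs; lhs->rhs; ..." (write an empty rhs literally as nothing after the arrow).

aab->ba; ab->; abb->a; baa->ab

  | baabbaaba => abbbaaba => abaaba => aaba => baa => ab => ε
  | aabaaaa => baaaaa => abaaa => aaa
  | ababbaab => abbaab => aaab => aba => a
  | aab => ba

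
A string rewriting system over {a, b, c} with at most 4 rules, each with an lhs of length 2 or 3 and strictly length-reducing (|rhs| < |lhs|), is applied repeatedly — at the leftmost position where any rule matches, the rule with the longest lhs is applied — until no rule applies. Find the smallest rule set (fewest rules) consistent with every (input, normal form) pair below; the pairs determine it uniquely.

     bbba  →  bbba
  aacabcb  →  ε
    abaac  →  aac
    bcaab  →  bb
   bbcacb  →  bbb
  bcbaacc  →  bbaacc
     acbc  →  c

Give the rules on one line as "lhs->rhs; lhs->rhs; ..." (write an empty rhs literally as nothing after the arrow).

ab->; ca->c; cb->b

  | bbba
  | aacabcb => aacbcb => aabcb => acb => ab => ε
  | abaac => aac
  | bcaab => bcab => bcb => bb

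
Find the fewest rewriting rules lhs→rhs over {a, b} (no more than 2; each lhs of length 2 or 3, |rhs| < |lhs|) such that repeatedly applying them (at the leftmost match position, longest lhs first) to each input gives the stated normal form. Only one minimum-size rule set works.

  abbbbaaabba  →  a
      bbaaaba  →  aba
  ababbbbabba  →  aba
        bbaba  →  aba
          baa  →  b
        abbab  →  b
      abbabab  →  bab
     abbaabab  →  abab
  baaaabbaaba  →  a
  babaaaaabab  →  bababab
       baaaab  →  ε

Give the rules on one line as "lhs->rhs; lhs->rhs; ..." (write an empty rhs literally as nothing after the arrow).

  | abbbbaaabba => abbaaabba => aaaabba => aabba => bba => a
  | bbaaaba => aaaba => aba
  | ababbbbabba => ababbabba => abaabba => abbba => aba
  | bbaba => aba

aa->; bb->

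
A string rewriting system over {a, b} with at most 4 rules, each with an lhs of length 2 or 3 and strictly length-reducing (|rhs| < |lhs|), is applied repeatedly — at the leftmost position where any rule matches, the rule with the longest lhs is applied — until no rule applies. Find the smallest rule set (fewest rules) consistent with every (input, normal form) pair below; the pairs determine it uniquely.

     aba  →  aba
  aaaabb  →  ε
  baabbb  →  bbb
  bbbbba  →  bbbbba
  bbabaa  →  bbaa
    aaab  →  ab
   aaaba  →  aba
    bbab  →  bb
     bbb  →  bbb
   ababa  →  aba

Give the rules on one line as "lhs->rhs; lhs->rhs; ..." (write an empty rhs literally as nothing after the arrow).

aab->ab; abb->; bab->b

  | aba
  | aaaabb => aaabb => aabb => abb => ε
  | baabbb => babbb => bbb
  | bbbbba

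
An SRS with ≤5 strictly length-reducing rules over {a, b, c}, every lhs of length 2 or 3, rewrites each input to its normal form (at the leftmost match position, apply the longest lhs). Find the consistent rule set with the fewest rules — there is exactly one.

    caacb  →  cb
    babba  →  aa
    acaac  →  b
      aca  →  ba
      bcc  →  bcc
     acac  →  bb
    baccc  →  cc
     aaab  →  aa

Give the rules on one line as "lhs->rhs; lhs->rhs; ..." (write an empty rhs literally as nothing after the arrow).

  | caacb => cabb => cb
  | babba => bba => aa
  | acaac => baac => bab => b
  | aca => ba

ab->; ac->b; bba->aa; bbc->c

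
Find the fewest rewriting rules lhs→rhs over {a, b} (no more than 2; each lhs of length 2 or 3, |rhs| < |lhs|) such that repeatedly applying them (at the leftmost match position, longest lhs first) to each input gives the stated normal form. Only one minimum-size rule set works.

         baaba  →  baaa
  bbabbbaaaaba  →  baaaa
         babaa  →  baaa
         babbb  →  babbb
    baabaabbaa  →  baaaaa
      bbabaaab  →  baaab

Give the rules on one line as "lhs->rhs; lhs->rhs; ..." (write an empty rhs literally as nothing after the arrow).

  | baaba => baaa
  | bbabbbaaaaba => bbbaaaaba => baaaba => baaaa
  | babaa => baaa
  | babbb

aba->aa; bba->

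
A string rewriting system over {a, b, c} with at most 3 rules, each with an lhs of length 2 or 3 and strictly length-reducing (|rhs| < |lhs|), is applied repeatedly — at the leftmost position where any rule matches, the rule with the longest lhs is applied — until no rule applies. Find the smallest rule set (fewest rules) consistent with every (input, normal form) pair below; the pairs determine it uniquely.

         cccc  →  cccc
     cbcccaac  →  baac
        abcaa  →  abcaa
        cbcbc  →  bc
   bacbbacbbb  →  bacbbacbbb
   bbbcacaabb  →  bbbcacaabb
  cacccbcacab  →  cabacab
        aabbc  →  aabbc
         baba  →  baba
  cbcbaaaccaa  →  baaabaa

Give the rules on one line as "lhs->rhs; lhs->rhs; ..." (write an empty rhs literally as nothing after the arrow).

cbc->; cca->ba

  | cccc
  | cbcccaac => ccaac => baac
  | abcaa
  | cbcbc => bc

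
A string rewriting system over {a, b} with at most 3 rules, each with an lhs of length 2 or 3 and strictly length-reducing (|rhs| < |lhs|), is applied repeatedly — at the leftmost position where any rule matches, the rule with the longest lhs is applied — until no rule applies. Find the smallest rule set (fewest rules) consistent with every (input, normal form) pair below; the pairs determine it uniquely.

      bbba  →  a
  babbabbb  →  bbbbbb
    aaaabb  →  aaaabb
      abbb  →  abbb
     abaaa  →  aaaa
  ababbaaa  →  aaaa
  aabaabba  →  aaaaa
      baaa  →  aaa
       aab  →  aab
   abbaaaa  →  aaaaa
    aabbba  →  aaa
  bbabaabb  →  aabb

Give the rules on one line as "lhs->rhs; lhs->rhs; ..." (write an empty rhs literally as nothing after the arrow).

ba->a; bab->bb

  | bbba => bba => ba => a
  | babbabbb => bbbabbb => bbbbbb
  | aaaabb
  | abbb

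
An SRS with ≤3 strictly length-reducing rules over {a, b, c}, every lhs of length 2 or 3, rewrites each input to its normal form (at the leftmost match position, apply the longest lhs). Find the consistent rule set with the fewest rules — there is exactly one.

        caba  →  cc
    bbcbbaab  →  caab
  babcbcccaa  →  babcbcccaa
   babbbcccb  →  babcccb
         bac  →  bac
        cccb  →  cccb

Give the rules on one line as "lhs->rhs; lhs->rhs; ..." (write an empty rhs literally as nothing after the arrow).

  | caba => cc
  | bbcbbaab => cbbaab => caab
  | babcbcccaa
  | babbbcccb => babcccb

aba->c; bb->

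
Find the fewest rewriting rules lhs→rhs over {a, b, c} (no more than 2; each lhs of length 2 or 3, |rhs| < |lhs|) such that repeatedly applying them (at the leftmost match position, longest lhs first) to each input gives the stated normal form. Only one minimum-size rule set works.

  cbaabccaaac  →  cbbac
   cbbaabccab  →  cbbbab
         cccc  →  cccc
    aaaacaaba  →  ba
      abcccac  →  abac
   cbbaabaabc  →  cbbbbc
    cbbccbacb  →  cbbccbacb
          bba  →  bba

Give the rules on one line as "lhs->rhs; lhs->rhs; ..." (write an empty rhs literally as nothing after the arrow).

aa->; ca->a

  | cbaabccaaac => cbbccaaac => cbbcaaac => cbbaaac => cbbac
  | cbbaabccab => cbbbccab => cbbbcab => cbbbab
  | cccc
  | aaaacaaba => aacaaba => caaba => aaba => ba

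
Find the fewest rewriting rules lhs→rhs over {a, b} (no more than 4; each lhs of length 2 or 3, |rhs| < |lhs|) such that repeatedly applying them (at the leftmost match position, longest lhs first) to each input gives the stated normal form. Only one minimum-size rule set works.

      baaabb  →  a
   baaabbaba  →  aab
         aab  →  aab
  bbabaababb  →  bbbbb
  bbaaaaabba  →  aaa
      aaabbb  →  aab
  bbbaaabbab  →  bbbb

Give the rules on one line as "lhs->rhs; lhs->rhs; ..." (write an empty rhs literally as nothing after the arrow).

  | baaabb => aabb => a
  | baaabbaba => aabbaba => aaba => aab
  | aab
  | bbabaababb => bbbaababb => bbababb => bbbabb => bbbbb

abb->; ba->b; baa->a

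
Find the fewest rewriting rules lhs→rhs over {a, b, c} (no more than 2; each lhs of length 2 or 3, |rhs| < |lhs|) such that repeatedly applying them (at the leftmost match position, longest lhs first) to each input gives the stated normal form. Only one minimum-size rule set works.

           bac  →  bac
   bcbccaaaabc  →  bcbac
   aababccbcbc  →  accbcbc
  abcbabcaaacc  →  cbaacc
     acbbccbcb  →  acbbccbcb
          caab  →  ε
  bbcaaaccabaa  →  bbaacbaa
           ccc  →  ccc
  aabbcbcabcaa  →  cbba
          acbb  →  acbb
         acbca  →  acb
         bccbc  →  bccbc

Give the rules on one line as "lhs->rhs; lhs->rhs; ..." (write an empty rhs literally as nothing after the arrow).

ab->; ca->

  | bac
  | bcbccaaaabc => bcbcaaabc => bcbaabc => bcbac
  | aababccbcbc => aabccbcbc => accbcbc
  | abcbabcaaacc => cbabcaaacc => cbcaaacc => cbaacc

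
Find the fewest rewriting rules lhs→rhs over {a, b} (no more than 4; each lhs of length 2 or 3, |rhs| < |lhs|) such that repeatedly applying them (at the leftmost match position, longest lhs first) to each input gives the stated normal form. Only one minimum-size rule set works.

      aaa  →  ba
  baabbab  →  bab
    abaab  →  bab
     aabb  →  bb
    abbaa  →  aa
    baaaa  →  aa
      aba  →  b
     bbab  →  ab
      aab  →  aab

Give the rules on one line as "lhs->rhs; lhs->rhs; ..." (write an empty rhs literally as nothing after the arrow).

  | aaa => ba
  | baabbab => babbab => bbbab => bab
  | abaab => bab
  | aabb => abb => bb

aaa->ba; aba->b; abb->bb; bba->a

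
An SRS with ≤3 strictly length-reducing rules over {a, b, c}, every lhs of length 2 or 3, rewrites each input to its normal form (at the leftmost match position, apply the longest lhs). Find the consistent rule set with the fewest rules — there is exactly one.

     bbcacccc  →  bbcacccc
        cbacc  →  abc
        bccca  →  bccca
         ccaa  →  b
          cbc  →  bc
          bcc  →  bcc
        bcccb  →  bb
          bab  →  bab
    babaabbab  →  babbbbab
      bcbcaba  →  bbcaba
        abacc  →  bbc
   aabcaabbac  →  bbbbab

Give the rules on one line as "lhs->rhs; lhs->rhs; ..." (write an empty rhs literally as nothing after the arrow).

  | bbcacccc
  | cbacc => bacc => abc
  | bccca
  | ccaa => ccb => cb => b

aa->b; bac->ab; cb->b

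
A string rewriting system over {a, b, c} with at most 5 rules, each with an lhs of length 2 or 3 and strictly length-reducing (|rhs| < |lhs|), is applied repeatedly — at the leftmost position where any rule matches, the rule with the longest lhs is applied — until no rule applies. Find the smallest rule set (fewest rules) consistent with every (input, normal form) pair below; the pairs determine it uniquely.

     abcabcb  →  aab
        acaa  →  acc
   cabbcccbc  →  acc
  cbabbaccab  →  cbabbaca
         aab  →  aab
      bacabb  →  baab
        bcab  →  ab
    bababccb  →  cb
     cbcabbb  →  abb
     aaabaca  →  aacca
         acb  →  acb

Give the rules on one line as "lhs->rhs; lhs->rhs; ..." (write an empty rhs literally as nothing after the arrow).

aba->c; bc->; caa->cc; cab->a

  | abcabcb => aabcb => aab
  | acaa => acc
  | cabbcccbc => abcccbc => accbc => acc
  | cbabbaccab => cbabbaca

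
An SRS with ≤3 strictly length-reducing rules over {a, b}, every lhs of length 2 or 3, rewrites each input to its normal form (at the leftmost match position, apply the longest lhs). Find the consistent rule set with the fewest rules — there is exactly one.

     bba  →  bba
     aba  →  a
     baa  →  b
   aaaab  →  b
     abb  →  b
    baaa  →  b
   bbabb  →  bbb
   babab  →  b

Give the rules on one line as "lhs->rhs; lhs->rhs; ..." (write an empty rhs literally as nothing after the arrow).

  | bba
  | aba => a
  | baa => b
  | aaaab => aaab => aab => b

aa->; aaa->aa; ab->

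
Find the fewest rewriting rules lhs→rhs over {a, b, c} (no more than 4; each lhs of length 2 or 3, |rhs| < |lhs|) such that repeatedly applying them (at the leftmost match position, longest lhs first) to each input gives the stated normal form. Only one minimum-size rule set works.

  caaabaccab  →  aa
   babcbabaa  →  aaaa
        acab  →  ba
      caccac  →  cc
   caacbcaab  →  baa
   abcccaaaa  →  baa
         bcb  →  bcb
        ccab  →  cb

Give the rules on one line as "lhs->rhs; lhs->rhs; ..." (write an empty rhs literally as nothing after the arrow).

  | caaabaccab => aabaccab => aaaccab => aabcab => aacab => abab => aab => aa
  | babcbabaa => bacbabaa => bbbabaa => ababaa => aabaa => aaaa
  | acab => bab => ba
  | caccac => ccac => cc

ab->a; ac->b; bb->a; ca->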